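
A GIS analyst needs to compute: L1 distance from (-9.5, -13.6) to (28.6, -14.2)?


|(-9.5)-28.6| + |(-13.6)-(-14.2)| = 38.1 + 0.6 = 38.7

38.7


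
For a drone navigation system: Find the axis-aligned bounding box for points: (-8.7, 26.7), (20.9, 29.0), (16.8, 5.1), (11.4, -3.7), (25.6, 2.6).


x range: [-8.7, 25.6]
y range: [-3.7, 29]
Bounding box: (-8.7,-3.7) to (25.6,29)

(-8.7,-3.7) to (25.6,29)


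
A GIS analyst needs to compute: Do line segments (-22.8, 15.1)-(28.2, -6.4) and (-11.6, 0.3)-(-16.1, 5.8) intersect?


Cross products: d1=-5, d2=-188.75, d3=-514, d4=-330.25
d1*d2 < 0 and d3*d4 < 0? no

No, they don't intersect


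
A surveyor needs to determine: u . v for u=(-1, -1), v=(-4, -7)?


u . v = u_x*v_x + u_y*v_y = (-1)*(-4) + (-1)*(-7)
= 4 + 7 = 11

11


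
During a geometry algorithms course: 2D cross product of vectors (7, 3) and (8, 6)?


u x v = u_x*v_y - u_y*v_x = 7*6 - 3*8
= 42 - 24 = 18

18


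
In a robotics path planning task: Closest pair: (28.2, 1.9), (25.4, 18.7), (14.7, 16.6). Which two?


d(P0,P1) = 17.0317, d(P0,P2) = 19.9585, d(P1,P2) = 10.9041
Closest: P1 and P2

Closest pair: (25.4, 18.7) and (14.7, 16.6), distance = 10.9041


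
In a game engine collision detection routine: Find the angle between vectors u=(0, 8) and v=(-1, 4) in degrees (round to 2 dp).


u.v = 32, |u| = sqrt(64) = 8, |v| = sqrt(17) = 4.1231
cos(theta) = u.v/(|u||v|) = 32/sqrt(1088) = 0.970143
theta = acos(0.970143) = 14.04 degrees

14.04 degrees


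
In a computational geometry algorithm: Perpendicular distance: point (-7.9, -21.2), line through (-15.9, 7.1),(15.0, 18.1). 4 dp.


|cross product| = 962.47
|line direction| = sqrt(1075.81) = 32.7995
Distance = 962.47/sqrt(1075.81) = 29.344

29.344


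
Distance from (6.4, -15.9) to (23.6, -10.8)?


dx=17.2, dy=5.1
d^2 = 17.2^2 + 5.1^2 = 321.85
d = sqrt(321.85) = 17.9402

17.9402


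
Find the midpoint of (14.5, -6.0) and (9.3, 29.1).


M = ((14.5+9.3)/2, ((-6)+29.1)/2)
= (11.9, 11.55)

(11.9, 11.55)


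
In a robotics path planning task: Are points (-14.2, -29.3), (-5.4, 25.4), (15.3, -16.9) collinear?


Cross product: ((-5.4)-(-14.2))*((-16.9)-(-29.3)) - (25.4-(-29.3))*(15.3-(-14.2))
= -1504.53

No, not collinear


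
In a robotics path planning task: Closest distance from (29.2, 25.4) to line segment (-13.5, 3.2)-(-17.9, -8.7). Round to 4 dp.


Project P onto AB: t = 0 (clamped to [0,1])
Closest point on segment: (-13.5, 3.2)
Distance: 48.1262

48.1262


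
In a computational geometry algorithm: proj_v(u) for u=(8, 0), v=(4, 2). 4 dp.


u.v = 32, |v| = sqrt(20) = 4.4721
Scalar projection = u.v / |v| = 32 / sqrt(20) = 7.1554

7.1554


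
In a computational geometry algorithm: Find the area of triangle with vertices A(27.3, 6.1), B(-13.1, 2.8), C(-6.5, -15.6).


Area = |x_A(y_B-y_C) + x_B(y_C-y_A) + x_C(y_A-y_B)|/2
= |502.32 + 284.27 + (-21.45)|/2
= 765.14/2 = 382.57

382.57


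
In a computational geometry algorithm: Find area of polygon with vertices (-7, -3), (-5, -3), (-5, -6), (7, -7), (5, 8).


Shoelace sum: ((-7)*(-3) - (-5)*(-3)) + ((-5)*(-6) - (-5)*(-3)) + ((-5)*(-7) - 7*(-6)) + (7*8 - 5*(-7)) + (5*(-3) - (-7)*8)
= 230
Area = |230|/2 = 115

115


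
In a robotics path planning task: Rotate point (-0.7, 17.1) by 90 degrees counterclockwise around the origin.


90° CCW: (x,y) -> (-y, x)
(-0.7,17.1) -> (-17.1, -0.7)

(-17.1, -0.7)


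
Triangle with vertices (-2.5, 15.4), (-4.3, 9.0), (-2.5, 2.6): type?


Side lengths squared: AB^2=44.2, BC^2=44.2, CA^2=163.84
Sorted: [44.2, 44.2, 163.84]
By sides: Isosceles, By angles: Obtuse

Isosceles, Obtuse


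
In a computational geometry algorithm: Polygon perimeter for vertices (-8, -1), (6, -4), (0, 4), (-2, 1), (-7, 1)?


Sides: (-8, -1)->(6, -4): sqrt(205) = 14.317821, (6, -4)->(0, 4): sqrt(100) = 10, (0, 4)->(-2, 1): sqrt(13) = 3.605551, (-2, 1)->(-7, 1): sqrt(25) = 5, (-7, 1)->(-8, -1): sqrt(5) = 2.236068
Sum = 35.15944
Perimeter = 35.1594

35.1594


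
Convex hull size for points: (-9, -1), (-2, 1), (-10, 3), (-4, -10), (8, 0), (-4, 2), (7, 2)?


Convex hull vertices (CCW): (-10, 3), (-9, -1), (-4, -10), (8, 0), (7, 2)
Count = 5

5


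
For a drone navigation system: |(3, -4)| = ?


|u| = sqrt(3^2 + (-4)^2) = sqrt(25) = 5

5


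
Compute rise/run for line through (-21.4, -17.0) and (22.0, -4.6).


slope = (y2-y1)/(x2-x1) = ((-4.6)-(-17))/(22-(-21.4)) = 12.4/43.4 = 0.2857

0.2857


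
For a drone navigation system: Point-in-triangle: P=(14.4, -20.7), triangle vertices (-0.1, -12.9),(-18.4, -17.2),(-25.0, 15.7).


Cross products: AB x AP = 205.09, BC x BP = -1056.02, CA x CP = 220.48
All same sign? no

No, outside


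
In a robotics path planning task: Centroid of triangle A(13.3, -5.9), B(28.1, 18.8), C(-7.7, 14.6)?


Centroid = ((x_A+x_B+x_C)/3, (y_A+y_B+y_C)/3)
= ((13.3+28.1+(-7.7))/3, ((-5.9)+18.8+14.6)/3)
= (11.2333, 9.1667)

(11.2333, 9.1667)


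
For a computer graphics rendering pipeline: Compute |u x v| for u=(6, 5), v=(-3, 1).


|u x v| = |6*1 - 5*(-3)|
= |6 - (-15)| = 21

21


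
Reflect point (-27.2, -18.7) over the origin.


Reflection over origin: (x,y) -> (-x,-y)
(-27.2, -18.7) -> (27.2, 18.7)

(27.2, 18.7)


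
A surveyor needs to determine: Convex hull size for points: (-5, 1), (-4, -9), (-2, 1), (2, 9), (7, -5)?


Convex hull vertices (CCW): (-5, 1), (-4, -9), (7, -5), (2, 9)
Count = 4

4


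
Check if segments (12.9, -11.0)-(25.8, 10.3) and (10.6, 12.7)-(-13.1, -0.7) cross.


Cross products: d1=592.51, d2=260.56, d3=354.72, d4=686.67
d1*d2 < 0 and d3*d4 < 0? no

No, they don't intersect


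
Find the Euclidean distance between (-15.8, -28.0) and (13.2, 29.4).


dx=29, dy=57.4
d^2 = 29^2 + 57.4^2 = 4135.76
d = sqrt(4135.76) = 64.3099

64.3099


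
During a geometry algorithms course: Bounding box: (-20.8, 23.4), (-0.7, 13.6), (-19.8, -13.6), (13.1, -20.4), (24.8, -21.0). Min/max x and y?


x range: [-20.8, 24.8]
y range: [-21, 23.4]
Bounding box: (-20.8,-21) to (24.8,23.4)

(-20.8,-21) to (24.8,23.4)


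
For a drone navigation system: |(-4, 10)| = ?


|u| = sqrt((-4)^2 + 10^2) = sqrt(116) = 10.7703

10.7703


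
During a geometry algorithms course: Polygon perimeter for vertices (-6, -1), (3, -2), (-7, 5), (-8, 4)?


Sides: (-6, -1)->(3, -2): sqrt(82) = 9.055385, (3, -2)->(-7, 5): sqrt(149) = 12.206556, (-7, 5)->(-8, 4): sqrt(2) = 1.414214, (-8, 4)->(-6, -1): sqrt(29) = 5.385165
Sum = 28.06132
Perimeter = 28.0613

28.0613


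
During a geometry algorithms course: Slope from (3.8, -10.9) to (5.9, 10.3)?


slope = (y2-y1)/(x2-x1) = (10.3-(-10.9))/(5.9-3.8) = 21.2/2.1 = 10.0952

10.0952


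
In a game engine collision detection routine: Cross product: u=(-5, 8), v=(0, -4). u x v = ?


u x v = u_x*v_y - u_y*v_x = (-5)*(-4) - 8*0
= 20 - 0 = 20

20


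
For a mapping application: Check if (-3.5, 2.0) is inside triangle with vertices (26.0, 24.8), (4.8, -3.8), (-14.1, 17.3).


Cross products: AB x AP = -360.34, BC x BP = 65.51, CA x CP = -693.03
All same sign? no

No, outside


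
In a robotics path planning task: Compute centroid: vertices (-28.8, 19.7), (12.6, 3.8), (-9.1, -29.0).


Centroid = ((x_A+x_B+x_C)/3, (y_A+y_B+y_C)/3)
= (((-28.8)+12.6+(-9.1))/3, (19.7+3.8+(-29))/3)
= (-8.4333, -1.8333)

(-8.4333, -1.8333)


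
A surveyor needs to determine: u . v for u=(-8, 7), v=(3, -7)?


u . v = u_x*v_x + u_y*v_y = (-8)*3 + 7*(-7)
= (-24) + (-49) = -73

-73


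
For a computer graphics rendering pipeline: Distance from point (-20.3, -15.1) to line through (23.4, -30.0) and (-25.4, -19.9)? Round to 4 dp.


|cross product| = 285.75
|line direction| = sqrt(2483.45) = 49.8342
Distance = 285.75/sqrt(2483.45) = 5.734

5.734


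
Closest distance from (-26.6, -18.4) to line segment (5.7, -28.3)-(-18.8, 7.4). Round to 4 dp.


Project P onto AB: t = 0.6106 (clamped to [0,1])
Closest point on segment: (-9.2605, -6.5004)
Distance: 21.0299

21.0299


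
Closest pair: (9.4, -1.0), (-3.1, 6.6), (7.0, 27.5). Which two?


d(P0,P1) = 14.6291, d(P0,P2) = 28.6009, d(P1,P2) = 23.2125
Closest: P0 and P1

Closest pair: (9.4, -1.0) and (-3.1, 6.6), distance = 14.6291


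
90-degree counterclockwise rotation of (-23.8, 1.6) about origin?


90° CCW: (x,y) -> (-y, x)
(-23.8,1.6) -> (-1.6, -23.8)

(-1.6, -23.8)


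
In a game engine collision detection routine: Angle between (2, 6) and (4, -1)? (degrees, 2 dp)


u.v = 2, |u| = sqrt(40) = 6.3246, |v| = sqrt(17) = 4.1231
cos(theta) = u.v/(|u||v|) = 2/sqrt(680) = 0.076696
theta = acos(0.076696) = 85.6 degrees

85.6 degrees


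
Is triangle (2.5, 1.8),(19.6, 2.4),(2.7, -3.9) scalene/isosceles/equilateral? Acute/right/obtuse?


Side lengths squared: AB^2=292.77, BC^2=325.3, CA^2=32.53
Sorted: [32.53, 292.77, 325.3]
By sides: Scalene, By angles: Right

Scalene, Right


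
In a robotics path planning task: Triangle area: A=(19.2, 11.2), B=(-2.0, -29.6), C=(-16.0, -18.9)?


Area = |x_A(y_B-y_C) + x_B(y_C-y_A) + x_C(y_A-y_B)|/2
= |(-205.44) + 60.2 + (-652.8)|/2
= 798.04/2 = 399.02

399.02


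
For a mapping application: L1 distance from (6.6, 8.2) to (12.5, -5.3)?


|6.6-12.5| + |8.2-(-5.3)| = 5.9 + 13.5 = 19.4

19.4


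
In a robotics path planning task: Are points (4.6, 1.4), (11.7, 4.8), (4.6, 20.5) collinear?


Cross product: (11.7-4.6)*(20.5-1.4) - (4.8-1.4)*(4.6-4.6)
= 135.61

No, not collinear


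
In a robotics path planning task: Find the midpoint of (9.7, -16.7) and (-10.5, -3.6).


M = ((9.7+(-10.5))/2, ((-16.7)+(-3.6))/2)
= (-0.4, -10.15)

(-0.4, -10.15)


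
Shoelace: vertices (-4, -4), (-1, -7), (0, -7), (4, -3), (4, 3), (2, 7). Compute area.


Shoelace sum: ((-4)*(-7) - (-1)*(-4)) + ((-1)*(-7) - 0*(-7)) + (0*(-3) - 4*(-7)) + (4*3 - 4*(-3)) + (4*7 - 2*3) + (2*(-4) - (-4)*7)
= 125
Area = |125|/2 = 62.5

62.5


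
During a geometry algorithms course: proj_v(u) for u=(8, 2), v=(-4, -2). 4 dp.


u.v = -36, |v| = sqrt(20) = 4.4721
Scalar projection = u.v / |v| = -36 / sqrt(20) = -8.0498

-8.0498


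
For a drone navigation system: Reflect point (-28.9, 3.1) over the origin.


Reflection over origin: (x,y) -> (-x,-y)
(-28.9, 3.1) -> (28.9, -3.1)

(28.9, -3.1)


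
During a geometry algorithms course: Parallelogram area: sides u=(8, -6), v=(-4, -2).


|u x v| = |8*(-2) - (-6)*(-4)|
= |(-16) - 24| = 40

40


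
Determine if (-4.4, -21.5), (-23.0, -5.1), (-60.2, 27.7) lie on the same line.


Cross product: ((-23)-(-4.4))*(27.7-(-21.5)) - ((-5.1)-(-21.5))*((-60.2)-(-4.4))
= 0

Yes, collinear


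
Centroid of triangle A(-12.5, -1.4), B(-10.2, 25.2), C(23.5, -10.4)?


Centroid = ((x_A+x_B+x_C)/3, (y_A+y_B+y_C)/3)
= (((-12.5)+(-10.2)+23.5)/3, ((-1.4)+25.2+(-10.4))/3)
= (0.2667, 4.4667)

(0.2667, 4.4667)


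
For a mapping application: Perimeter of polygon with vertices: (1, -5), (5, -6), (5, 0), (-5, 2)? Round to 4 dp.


Sides: (1, -5)->(5, -6): sqrt(17) = 4.123106, (5, -6)->(5, 0): sqrt(36) = 6, (5, 0)->(-5, 2): sqrt(104) = 10.198039, (-5, 2)->(1, -5): sqrt(85) = 9.219544
Sum = 29.540689
Perimeter = 29.5407

29.5407


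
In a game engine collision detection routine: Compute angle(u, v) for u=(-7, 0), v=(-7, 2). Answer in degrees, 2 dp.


u.v = 49, |u| = sqrt(49) = 7, |v| = sqrt(53) = 7.2801
cos(theta) = u.v/(|u||v|) = 49/sqrt(2597) = 0.961524
theta = acos(0.961524) = 15.95 degrees

15.95 degrees


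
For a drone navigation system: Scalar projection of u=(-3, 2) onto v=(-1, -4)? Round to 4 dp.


u.v = -5, |v| = sqrt(17) = 4.1231
Scalar projection = u.v / |v| = -5 / sqrt(17) = -1.2127

-1.2127


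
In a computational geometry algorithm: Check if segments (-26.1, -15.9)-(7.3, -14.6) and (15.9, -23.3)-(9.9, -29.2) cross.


Cross products: d1=-292.2, d2=-102.94, d3=-301.76, d4=-491.02
d1*d2 < 0 and d3*d4 < 0? no

No, they don't intersect


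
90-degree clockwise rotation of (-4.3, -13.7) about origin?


90° CW: (x,y) -> (y, -x)
(-4.3,-13.7) -> (-13.7, 4.3)

(-13.7, 4.3)


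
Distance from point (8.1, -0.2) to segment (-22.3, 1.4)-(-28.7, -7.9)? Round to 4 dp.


Project P onto AB: t = 0 (clamped to [0,1])
Closest point on segment: (-22.3, 1.4)
Distance: 30.4421

30.4421


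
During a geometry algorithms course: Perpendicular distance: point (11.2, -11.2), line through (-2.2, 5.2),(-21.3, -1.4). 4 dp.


|cross product| = 401.68
|line direction| = sqrt(408.37) = 20.2082
Distance = 401.68/sqrt(408.37) = 19.8771

19.8771


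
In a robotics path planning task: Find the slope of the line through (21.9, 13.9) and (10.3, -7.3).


slope = (y2-y1)/(x2-x1) = ((-7.3)-13.9)/(10.3-21.9) = (-21.2)/(-11.6) = 1.8276

1.8276


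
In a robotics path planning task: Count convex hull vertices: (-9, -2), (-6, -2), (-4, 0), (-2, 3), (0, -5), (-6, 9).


Convex hull vertices (CCW): (-9, -2), (0, -5), (-2, 3), (-6, 9)
Count = 4

4


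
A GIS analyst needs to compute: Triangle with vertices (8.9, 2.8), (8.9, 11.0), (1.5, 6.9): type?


Side lengths squared: AB^2=67.24, BC^2=71.57, CA^2=71.57
Sorted: [67.24, 71.57, 71.57]
By sides: Isosceles, By angles: Acute

Isosceles, Acute


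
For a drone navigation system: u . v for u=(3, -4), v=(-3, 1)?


u . v = u_x*v_x + u_y*v_y = 3*(-3) + (-4)*1
= (-9) + (-4) = -13

-13


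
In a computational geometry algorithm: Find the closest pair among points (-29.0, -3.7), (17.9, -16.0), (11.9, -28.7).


d(P0,P1) = 48.4861, d(P0,P2) = 47.9355, d(P1,P2) = 14.046
Closest: P1 and P2

Closest pair: (17.9, -16.0) and (11.9, -28.7), distance = 14.046


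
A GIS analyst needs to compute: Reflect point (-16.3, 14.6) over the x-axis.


Reflection over x-axis: (x,y) -> (x,-y)
(-16.3, 14.6) -> (-16.3, -14.6)

(-16.3, -14.6)


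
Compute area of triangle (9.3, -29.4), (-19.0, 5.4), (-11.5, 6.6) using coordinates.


Area = |x_A(y_B-y_C) + x_B(y_C-y_A) + x_C(y_A-y_B)|/2
= |(-11.16) + (-684) + 400.2|/2
= 294.96/2 = 147.48

147.48


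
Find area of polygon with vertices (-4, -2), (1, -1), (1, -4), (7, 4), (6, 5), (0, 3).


Shoelace sum: ((-4)*(-1) - 1*(-2)) + (1*(-4) - 1*(-1)) + (1*4 - 7*(-4)) + (7*5 - 6*4) + (6*3 - 0*5) + (0*(-2) - (-4)*3)
= 76
Area = |76|/2 = 38

38


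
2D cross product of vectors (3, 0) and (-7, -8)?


u x v = u_x*v_y - u_y*v_x = 3*(-8) - 0*(-7)
= (-24) - 0 = -24

-24


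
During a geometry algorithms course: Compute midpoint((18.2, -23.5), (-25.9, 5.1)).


M = ((18.2+(-25.9))/2, ((-23.5)+5.1)/2)
= (-3.85, -9.2)

(-3.85, -9.2)


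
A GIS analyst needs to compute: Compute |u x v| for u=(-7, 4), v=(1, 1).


|u x v| = |(-7)*1 - 4*1|
= |(-7) - 4| = 11

11


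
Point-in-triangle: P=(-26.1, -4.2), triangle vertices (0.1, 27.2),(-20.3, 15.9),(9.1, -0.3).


Cross products: AB x AP = 344.5, BC x BP = -684.9, CA x CP = 1003.1
All same sign? no

No, outside


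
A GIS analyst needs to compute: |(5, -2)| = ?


|u| = sqrt(5^2 + (-2)^2) = sqrt(29) = 5.3852

5.3852


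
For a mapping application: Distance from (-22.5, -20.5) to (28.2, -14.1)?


dx=50.7, dy=6.4
d^2 = 50.7^2 + 6.4^2 = 2611.45
d = sqrt(2611.45) = 51.1023

51.1023


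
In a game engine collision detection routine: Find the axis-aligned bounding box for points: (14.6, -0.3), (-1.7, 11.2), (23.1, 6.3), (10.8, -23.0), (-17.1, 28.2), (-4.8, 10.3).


x range: [-17.1, 23.1]
y range: [-23, 28.2]
Bounding box: (-17.1,-23) to (23.1,28.2)

(-17.1,-23) to (23.1,28.2)


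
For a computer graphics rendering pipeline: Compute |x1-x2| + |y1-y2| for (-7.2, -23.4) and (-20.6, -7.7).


|(-7.2)-(-20.6)| + |(-23.4)-(-7.7)| = 13.4 + 15.7 = 29.1

29.1


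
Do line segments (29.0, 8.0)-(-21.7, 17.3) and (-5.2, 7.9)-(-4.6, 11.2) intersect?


Cross products: d1=-112.8, d2=60.09, d3=323.13, d4=150.24
d1*d2 < 0 and d3*d4 < 0? no

No, they don't intersect


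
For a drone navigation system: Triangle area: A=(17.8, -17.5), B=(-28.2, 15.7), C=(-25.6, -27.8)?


Area = |x_A(y_B-y_C) + x_B(y_C-y_A) + x_C(y_A-y_B)|/2
= |774.3 + 290.46 + 849.92|/2
= 1914.68/2 = 957.34

957.34


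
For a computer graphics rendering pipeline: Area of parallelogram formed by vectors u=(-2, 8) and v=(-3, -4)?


|u x v| = |(-2)*(-4) - 8*(-3)|
= |8 - (-24)| = 32

32


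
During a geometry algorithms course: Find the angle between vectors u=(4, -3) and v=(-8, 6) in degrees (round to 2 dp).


u.v = -50, |u| = sqrt(25) = 5, |v| = sqrt(100) = 10
cos(theta) = u.v/(|u||v|) = -50/sqrt(2500) = -1
theta = acos(-1) = 180 degrees

180 degrees


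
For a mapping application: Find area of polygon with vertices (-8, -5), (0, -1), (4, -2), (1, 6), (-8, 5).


Shoelace sum: ((-8)*(-1) - 0*(-5)) + (0*(-2) - 4*(-1)) + (4*6 - 1*(-2)) + (1*5 - (-8)*6) + ((-8)*(-5) - (-8)*5)
= 171
Area = |171|/2 = 85.5

85.5


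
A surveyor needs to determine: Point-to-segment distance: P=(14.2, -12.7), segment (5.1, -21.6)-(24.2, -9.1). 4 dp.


Project P onto AB: t = 0.5471 (clamped to [0,1])
Closest point on segment: (15.5492, -14.7615)
Distance: 2.4638

2.4638


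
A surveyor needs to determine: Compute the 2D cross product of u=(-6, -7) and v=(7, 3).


u x v = u_x*v_y - u_y*v_x = (-6)*3 - (-7)*7
= (-18) - (-49) = 31

31


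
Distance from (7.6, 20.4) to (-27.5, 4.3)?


dx=-35.1, dy=-16.1
d^2 = (-35.1)^2 + (-16.1)^2 = 1491.22
d = sqrt(1491.22) = 38.6163

38.6163


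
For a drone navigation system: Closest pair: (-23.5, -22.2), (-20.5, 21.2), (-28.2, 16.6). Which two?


d(P0,P1) = 43.5036, d(P0,P2) = 39.0836, d(P1,P2) = 8.9694
Closest: P1 and P2

Closest pair: (-20.5, 21.2) and (-28.2, 16.6), distance = 8.9694


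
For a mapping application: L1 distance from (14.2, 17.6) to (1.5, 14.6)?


|14.2-1.5| + |17.6-14.6| = 12.7 + 3 = 15.7

15.7


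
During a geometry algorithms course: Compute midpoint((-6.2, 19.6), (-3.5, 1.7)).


M = (((-6.2)+(-3.5))/2, (19.6+1.7)/2)
= (-4.85, 10.65)

(-4.85, 10.65)


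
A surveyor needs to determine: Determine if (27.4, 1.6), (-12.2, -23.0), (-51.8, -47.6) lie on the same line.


Cross product: ((-12.2)-27.4)*((-47.6)-1.6) - ((-23)-1.6)*((-51.8)-27.4)
= 0

Yes, collinear


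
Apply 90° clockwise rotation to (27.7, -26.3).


90° CW: (x,y) -> (y, -x)
(27.7,-26.3) -> (-26.3, -27.7)

(-26.3, -27.7)


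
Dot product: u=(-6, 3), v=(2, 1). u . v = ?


u . v = u_x*v_x + u_y*v_y = (-6)*2 + 3*1
= (-12) + 3 = -9

-9


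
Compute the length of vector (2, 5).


|u| = sqrt(2^2 + 5^2) = sqrt(29) = 5.3852

5.3852


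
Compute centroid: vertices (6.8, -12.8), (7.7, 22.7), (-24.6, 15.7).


Centroid = ((x_A+x_B+x_C)/3, (y_A+y_B+y_C)/3)
= ((6.8+7.7+(-24.6))/3, ((-12.8)+22.7+15.7)/3)
= (-3.3667, 8.5333)

(-3.3667, 8.5333)


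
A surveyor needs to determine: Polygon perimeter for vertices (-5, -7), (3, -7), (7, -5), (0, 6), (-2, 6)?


Sides: (-5, -7)->(3, -7): sqrt(64) = 8, (3, -7)->(7, -5): sqrt(20) = 4.472136, (7, -5)->(0, 6): sqrt(170) = 13.038405, (0, 6)->(-2, 6): sqrt(4) = 2, (-2, 6)->(-5, -7): sqrt(178) = 13.341664
Sum = 40.852205
Perimeter = 40.8522

40.8522


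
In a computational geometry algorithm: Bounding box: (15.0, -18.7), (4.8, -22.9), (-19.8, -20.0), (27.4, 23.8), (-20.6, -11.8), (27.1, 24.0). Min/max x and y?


x range: [-20.6, 27.4]
y range: [-22.9, 24]
Bounding box: (-20.6,-22.9) to (27.4,24)

(-20.6,-22.9) to (27.4,24)


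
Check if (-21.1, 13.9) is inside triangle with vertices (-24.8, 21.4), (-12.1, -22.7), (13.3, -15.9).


Cross products: AB x AP = 67.92, BC x BP = 990.84, CA x CP = 147.74
All same sign? yes

Yes, inside


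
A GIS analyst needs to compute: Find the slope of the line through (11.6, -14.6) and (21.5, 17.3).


slope = (y2-y1)/(x2-x1) = (17.3-(-14.6))/(21.5-11.6) = 31.9/9.9 = 3.2222

3.2222


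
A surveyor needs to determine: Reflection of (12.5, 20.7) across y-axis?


Reflection over y-axis: (x,y) -> (-x,y)
(12.5, 20.7) -> (-12.5, 20.7)

(-12.5, 20.7)


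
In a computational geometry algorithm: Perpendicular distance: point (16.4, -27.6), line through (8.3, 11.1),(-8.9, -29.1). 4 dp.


|cross product| = 991.26
|line direction| = sqrt(1911.88) = 43.7251
Distance = 991.26/sqrt(1911.88) = 22.6703

22.6703


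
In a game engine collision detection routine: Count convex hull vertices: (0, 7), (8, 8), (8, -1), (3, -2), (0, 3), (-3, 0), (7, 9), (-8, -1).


Convex hull vertices (CCW): (-8, -1), (3, -2), (8, -1), (8, 8), (7, 9), (0, 7)
Count = 6

6


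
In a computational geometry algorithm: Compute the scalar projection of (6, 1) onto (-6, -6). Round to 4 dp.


u.v = -42, |v| = sqrt(72) = 8.4853
Scalar projection = u.v / |v| = -42 / sqrt(72) = -4.9497

-4.9497


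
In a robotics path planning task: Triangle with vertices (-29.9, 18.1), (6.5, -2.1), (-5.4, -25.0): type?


Side lengths squared: AB^2=1733, BC^2=666.02, CA^2=2457.86
Sorted: [666.02, 1733, 2457.86]
By sides: Scalene, By angles: Obtuse

Scalene, Obtuse


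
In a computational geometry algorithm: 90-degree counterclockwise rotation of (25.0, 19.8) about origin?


90° CCW: (x,y) -> (-y, x)
(25,19.8) -> (-19.8, 25)

(-19.8, 25)


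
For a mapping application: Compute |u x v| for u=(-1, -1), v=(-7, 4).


|u x v| = |(-1)*4 - (-1)*(-7)|
= |(-4) - 7| = 11

11


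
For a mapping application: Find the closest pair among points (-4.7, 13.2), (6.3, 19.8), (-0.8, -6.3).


d(P0,P1) = 12.8281, d(P0,P2) = 19.8862, d(P1,P2) = 27.0485
Closest: P0 and P1

Closest pair: (-4.7, 13.2) and (6.3, 19.8), distance = 12.8281


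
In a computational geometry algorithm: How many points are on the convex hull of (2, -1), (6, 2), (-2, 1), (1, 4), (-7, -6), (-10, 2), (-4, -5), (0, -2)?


Convex hull vertices (CCW): (-10, 2), (-7, -6), (-4, -5), (2, -1), (6, 2), (1, 4)
Count = 6

6


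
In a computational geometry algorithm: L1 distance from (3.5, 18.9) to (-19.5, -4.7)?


|3.5-(-19.5)| + |18.9-(-4.7)| = 23 + 23.6 = 46.6

46.6


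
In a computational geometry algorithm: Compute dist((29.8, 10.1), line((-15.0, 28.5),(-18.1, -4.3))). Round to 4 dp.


|cross product| = 1526.48
|line direction| = sqrt(1085.45) = 32.9462
Distance = 1526.48/sqrt(1085.45) = 46.3326

46.3326


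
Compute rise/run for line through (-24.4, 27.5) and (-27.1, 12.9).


slope = (y2-y1)/(x2-x1) = (12.9-27.5)/((-27.1)-(-24.4)) = (-14.6)/(-2.7) = 5.4074

5.4074


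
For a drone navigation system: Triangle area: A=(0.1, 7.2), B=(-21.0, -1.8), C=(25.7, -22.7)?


Area = |x_A(y_B-y_C) + x_B(y_C-y_A) + x_C(y_A-y_B)|/2
= |2.09 + 627.9 + 231.3|/2
= 861.29/2 = 430.645

430.645


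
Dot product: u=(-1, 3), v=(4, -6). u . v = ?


u . v = u_x*v_x + u_y*v_y = (-1)*4 + 3*(-6)
= (-4) + (-18) = -22

-22


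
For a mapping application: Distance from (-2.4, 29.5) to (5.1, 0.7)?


dx=7.5, dy=-28.8
d^2 = 7.5^2 + (-28.8)^2 = 885.69
d = sqrt(885.69) = 29.7605

29.7605


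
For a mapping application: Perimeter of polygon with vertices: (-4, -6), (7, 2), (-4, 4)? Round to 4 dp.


Sides: (-4, -6)->(7, 2): sqrt(185) = 13.601471, (7, 2)->(-4, 4): sqrt(125) = 11.18034, (-4, 4)->(-4, -6): sqrt(100) = 10
Sum = 34.781811
Perimeter = 34.7818

34.7818


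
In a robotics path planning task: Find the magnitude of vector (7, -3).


|u| = sqrt(7^2 + (-3)^2) = sqrt(58) = 7.6158

7.6158


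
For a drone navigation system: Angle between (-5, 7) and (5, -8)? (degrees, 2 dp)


u.v = -81, |u| = sqrt(74) = 8.6023, |v| = sqrt(89) = 9.434
cos(theta) = u.v/(|u||v|) = -81/sqrt(6586) = -0.9981
theta = acos(-0.9981) = 176.47 degrees

176.47 degrees


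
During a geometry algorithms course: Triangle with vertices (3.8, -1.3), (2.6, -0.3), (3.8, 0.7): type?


Side lengths squared: AB^2=2.44, BC^2=2.44, CA^2=4
Sorted: [2.44, 2.44, 4]
By sides: Isosceles, By angles: Acute

Isosceles, Acute


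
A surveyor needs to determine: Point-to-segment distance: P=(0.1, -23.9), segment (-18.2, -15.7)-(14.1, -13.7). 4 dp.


Project P onto AB: t = 0.5487 (clamped to [0,1])
Closest point on segment: (-0.4757, -14.6025)
Distance: 9.3153

9.3153


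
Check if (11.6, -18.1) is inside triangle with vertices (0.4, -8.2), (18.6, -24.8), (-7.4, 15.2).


Cross products: AB x AP = 5.74, BC x BP = 105.8, CA x CP = 184.86
All same sign? yes

Yes, inside


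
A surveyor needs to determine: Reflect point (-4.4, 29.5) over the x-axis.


Reflection over x-axis: (x,y) -> (x,-y)
(-4.4, 29.5) -> (-4.4, -29.5)

(-4.4, -29.5)


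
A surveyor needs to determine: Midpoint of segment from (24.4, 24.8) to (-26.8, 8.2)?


M = ((24.4+(-26.8))/2, (24.8+8.2)/2)
= (-1.2, 16.5)

(-1.2, 16.5)


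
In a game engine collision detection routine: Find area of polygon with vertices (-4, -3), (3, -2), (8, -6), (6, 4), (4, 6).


Shoelace sum: ((-4)*(-2) - 3*(-3)) + (3*(-6) - 8*(-2)) + (8*4 - 6*(-6)) + (6*6 - 4*4) + (4*(-3) - (-4)*6)
= 115
Area = |115|/2 = 57.5

57.5


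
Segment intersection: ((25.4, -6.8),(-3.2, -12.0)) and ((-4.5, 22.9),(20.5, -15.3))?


Cross products: d1=399.68, d2=-822.84, d3=-1004.9, d4=217.62
d1*d2 < 0 and d3*d4 < 0? yes

Yes, they intersect


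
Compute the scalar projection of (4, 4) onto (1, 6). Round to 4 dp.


u.v = 28, |v| = sqrt(37) = 6.0828
Scalar projection = u.v / |v| = 28 / sqrt(37) = 4.6032

4.6032


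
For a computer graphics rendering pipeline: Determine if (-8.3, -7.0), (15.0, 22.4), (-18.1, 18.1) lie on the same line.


Cross product: (15-(-8.3))*(18.1-(-7)) - (22.4-(-7))*((-18.1)-(-8.3))
= 872.95

No, not collinear


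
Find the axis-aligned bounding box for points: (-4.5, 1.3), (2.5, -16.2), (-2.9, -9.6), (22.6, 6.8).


x range: [-4.5, 22.6]
y range: [-16.2, 6.8]
Bounding box: (-4.5,-16.2) to (22.6,6.8)

(-4.5,-16.2) to (22.6,6.8)


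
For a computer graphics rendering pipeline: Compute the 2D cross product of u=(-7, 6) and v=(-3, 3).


u x v = u_x*v_y - u_y*v_x = (-7)*3 - 6*(-3)
= (-21) - (-18) = -3

-3


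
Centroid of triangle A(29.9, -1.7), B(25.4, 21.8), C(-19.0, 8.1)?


Centroid = ((x_A+x_B+x_C)/3, (y_A+y_B+y_C)/3)
= ((29.9+25.4+(-19))/3, ((-1.7)+21.8+8.1)/3)
= (12.1, 9.4)

(12.1, 9.4)


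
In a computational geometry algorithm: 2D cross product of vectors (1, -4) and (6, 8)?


u x v = u_x*v_y - u_y*v_x = 1*8 - (-4)*6
= 8 - (-24) = 32

32


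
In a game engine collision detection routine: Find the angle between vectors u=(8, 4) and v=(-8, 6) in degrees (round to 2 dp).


u.v = -40, |u| = sqrt(80) = 8.9443, |v| = sqrt(100) = 10
cos(theta) = u.v/(|u||v|) = -40/sqrt(8000) = -0.447214
theta = acos(-0.447214) = 116.57 degrees

116.57 degrees


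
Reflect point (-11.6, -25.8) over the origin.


Reflection over origin: (x,y) -> (-x,-y)
(-11.6, -25.8) -> (11.6, 25.8)

(11.6, 25.8)


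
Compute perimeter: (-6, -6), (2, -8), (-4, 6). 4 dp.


Sides: (-6, -6)->(2, -8): sqrt(68) = 8.246211, (2, -8)->(-4, 6): sqrt(232) = 15.231546, (-4, 6)->(-6, -6): sqrt(148) = 12.165525
Sum = 35.643282
Perimeter = 35.6433

35.6433


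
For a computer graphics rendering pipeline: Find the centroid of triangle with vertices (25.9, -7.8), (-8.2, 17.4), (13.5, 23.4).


Centroid = ((x_A+x_B+x_C)/3, (y_A+y_B+y_C)/3)
= ((25.9+(-8.2)+13.5)/3, ((-7.8)+17.4+23.4)/3)
= (10.4, 11)

(10.4, 11)


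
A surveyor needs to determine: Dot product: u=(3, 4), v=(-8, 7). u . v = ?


u . v = u_x*v_x + u_y*v_y = 3*(-8) + 4*7
= (-24) + 28 = 4

4


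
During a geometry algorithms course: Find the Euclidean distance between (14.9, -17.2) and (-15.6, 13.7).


dx=-30.5, dy=30.9
d^2 = (-30.5)^2 + 30.9^2 = 1885.06
d = sqrt(1885.06) = 43.4173

43.4173


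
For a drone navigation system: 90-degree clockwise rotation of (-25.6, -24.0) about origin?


90° CW: (x,y) -> (y, -x)
(-25.6,-24) -> (-24, 25.6)

(-24, 25.6)


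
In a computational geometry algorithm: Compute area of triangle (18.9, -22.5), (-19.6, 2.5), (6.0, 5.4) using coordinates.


Area = |x_A(y_B-y_C) + x_B(y_C-y_A) + x_C(y_A-y_B)|/2
= |(-54.81) + (-546.84) + (-150)|/2
= 751.65/2 = 375.825

375.825


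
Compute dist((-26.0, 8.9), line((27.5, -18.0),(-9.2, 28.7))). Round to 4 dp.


|cross product| = 1511.22
|line direction| = sqrt(3527.78) = 59.3951
Distance = 1511.22/sqrt(3527.78) = 25.4435

25.4435


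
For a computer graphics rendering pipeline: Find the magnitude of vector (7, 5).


|u| = sqrt(7^2 + 5^2) = sqrt(74) = 8.6023

8.6023


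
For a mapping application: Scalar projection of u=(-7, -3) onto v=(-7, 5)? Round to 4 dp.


u.v = 34, |v| = sqrt(74) = 8.6023
Scalar projection = u.v / |v| = 34 / sqrt(74) = 3.9524

3.9524


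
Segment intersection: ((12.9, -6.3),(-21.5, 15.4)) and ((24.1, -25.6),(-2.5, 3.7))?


Cross products: d1=-185.22, d2=245.48, d3=420.88, d4=-9.82
d1*d2 < 0 and d3*d4 < 0? yes

Yes, they intersect


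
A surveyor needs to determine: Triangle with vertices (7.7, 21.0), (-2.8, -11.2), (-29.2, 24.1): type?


Side lengths squared: AB^2=1147.09, BC^2=1943.05, CA^2=1371.22
Sorted: [1147.09, 1371.22, 1943.05]
By sides: Scalene, By angles: Acute

Scalene, Acute


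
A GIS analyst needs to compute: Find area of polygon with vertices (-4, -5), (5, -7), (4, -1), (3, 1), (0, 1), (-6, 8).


Shoelace sum: ((-4)*(-7) - 5*(-5)) + (5*(-1) - 4*(-7)) + (4*1 - 3*(-1)) + (3*1 - 0*1) + (0*8 - (-6)*1) + ((-6)*(-5) - (-4)*8)
= 154
Area = |154|/2 = 77

77


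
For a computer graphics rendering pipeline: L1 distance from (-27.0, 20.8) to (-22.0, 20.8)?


|(-27)-(-22)| + |20.8-20.8| = 5 + 0 = 5

5


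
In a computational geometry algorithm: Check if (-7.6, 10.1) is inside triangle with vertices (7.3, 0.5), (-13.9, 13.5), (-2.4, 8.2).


Cross products: AB x AP = -9.82, BC x BP = -5.71, CA x CP = -21.61
All same sign? yes

Yes, inside


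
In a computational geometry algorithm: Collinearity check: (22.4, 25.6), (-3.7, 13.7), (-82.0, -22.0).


Cross product: ((-3.7)-22.4)*((-22)-25.6) - (13.7-25.6)*((-82)-22.4)
= 0

Yes, collinear


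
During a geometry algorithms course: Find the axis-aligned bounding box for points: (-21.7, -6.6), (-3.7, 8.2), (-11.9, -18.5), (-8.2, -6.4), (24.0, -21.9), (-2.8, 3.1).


x range: [-21.7, 24]
y range: [-21.9, 8.2]
Bounding box: (-21.7,-21.9) to (24,8.2)

(-21.7,-21.9) to (24,8.2)


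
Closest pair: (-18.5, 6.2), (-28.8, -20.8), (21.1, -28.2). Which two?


d(P0,P1) = 28.8979, d(P0,P2) = 52.4549, d(P1,P2) = 50.4457
Closest: P0 and P1

Closest pair: (-18.5, 6.2) and (-28.8, -20.8), distance = 28.8979


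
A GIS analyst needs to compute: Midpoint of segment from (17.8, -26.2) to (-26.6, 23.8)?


M = ((17.8+(-26.6))/2, ((-26.2)+23.8)/2)
= (-4.4, -1.2)

(-4.4, -1.2)


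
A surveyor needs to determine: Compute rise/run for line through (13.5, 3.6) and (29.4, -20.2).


slope = (y2-y1)/(x2-x1) = ((-20.2)-3.6)/(29.4-13.5) = (-23.8)/15.9 = -1.4969

-1.4969


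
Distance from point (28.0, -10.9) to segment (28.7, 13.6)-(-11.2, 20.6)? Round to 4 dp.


Project P onto AB: t = 0 (clamped to [0,1])
Closest point on segment: (28.7, 13.6)
Distance: 24.51

24.51


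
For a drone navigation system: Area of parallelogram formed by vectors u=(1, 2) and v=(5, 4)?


|u x v| = |1*4 - 2*5|
= |4 - 10| = 6

6


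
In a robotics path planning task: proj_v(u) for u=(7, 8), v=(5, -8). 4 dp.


u.v = -29, |v| = sqrt(89) = 9.434
Scalar projection = u.v / |v| = -29 / sqrt(89) = -3.074

-3.074


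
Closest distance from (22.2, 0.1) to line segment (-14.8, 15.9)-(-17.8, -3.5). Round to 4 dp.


Project P onto AB: t = 0.5074 (clamped to [0,1])
Closest point on segment: (-16.3221, 6.057)
Distance: 38.98

38.98


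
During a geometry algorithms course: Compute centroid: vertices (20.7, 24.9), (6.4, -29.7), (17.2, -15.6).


Centroid = ((x_A+x_B+x_C)/3, (y_A+y_B+y_C)/3)
= ((20.7+6.4+17.2)/3, (24.9+(-29.7)+(-15.6))/3)
= (14.7667, -6.8)

(14.7667, -6.8)


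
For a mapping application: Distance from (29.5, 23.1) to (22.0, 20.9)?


dx=-7.5, dy=-2.2
d^2 = (-7.5)^2 + (-2.2)^2 = 61.09
d = sqrt(61.09) = 7.816

7.816


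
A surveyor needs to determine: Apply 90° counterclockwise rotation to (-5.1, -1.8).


90° CCW: (x,y) -> (-y, x)
(-5.1,-1.8) -> (1.8, -5.1)

(1.8, -5.1)


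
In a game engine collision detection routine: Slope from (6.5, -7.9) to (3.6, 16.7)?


slope = (y2-y1)/(x2-x1) = (16.7-(-7.9))/(3.6-6.5) = 24.6/(-2.9) = -8.4828

-8.4828


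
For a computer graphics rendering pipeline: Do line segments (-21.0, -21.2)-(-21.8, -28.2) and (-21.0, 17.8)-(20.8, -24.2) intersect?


Cross products: d1=-1630.2, d2=-1956.4, d3=-31.2, d4=295
d1*d2 < 0 and d3*d4 < 0? no

No, they don't intersect


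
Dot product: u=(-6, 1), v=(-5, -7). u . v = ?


u . v = u_x*v_x + u_y*v_y = (-6)*(-5) + 1*(-7)
= 30 + (-7) = 23

23


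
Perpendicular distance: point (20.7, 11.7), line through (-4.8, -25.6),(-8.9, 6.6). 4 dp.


|cross product| = 974.03
|line direction| = sqrt(1053.65) = 32.46
Distance = 974.03/sqrt(1053.65) = 30.0071

30.0071


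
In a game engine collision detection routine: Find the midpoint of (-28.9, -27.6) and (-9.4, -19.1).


M = (((-28.9)+(-9.4))/2, ((-27.6)+(-19.1))/2)
= (-19.15, -23.35)

(-19.15, -23.35)


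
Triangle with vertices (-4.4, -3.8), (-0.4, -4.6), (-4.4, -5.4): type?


Side lengths squared: AB^2=16.64, BC^2=16.64, CA^2=2.56
Sorted: [2.56, 16.64, 16.64]
By sides: Isosceles, By angles: Acute

Isosceles, Acute


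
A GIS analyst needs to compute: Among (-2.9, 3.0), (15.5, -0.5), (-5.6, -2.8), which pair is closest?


d(P0,P1) = 18.7299, d(P0,P2) = 6.3977, d(P1,P2) = 21.225
Closest: P0 and P2

Closest pair: (-2.9, 3.0) and (-5.6, -2.8), distance = 6.3977


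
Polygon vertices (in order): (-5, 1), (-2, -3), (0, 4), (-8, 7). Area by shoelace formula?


Shoelace sum: ((-5)*(-3) - (-2)*1) + ((-2)*4 - 0*(-3)) + (0*7 - (-8)*4) + ((-8)*1 - (-5)*7)
= 68
Area = |68|/2 = 34

34


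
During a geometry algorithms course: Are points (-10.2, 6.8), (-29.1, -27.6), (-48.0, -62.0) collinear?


Cross product: ((-29.1)-(-10.2))*((-62)-6.8) - ((-27.6)-6.8)*((-48)-(-10.2))
= 0

Yes, collinear


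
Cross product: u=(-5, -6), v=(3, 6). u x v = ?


u x v = u_x*v_y - u_y*v_x = (-5)*6 - (-6)*3
= (-30) - (-18) = -12

-12


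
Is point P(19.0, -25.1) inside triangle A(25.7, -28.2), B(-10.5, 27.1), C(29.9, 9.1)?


Cross products: AB x AP = 258.29, BC x BP = -1577.88, CA x CP = -262.93
All same sign? no

No, outside


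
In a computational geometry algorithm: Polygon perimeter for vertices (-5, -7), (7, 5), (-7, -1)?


Sides: (-5, -7)->(7, 5): sqrt(288) = 16.970563, (7, 5)->(-7, -1): sqrt(232) = 15.231546, (-7, -1)->(-5, -7): sqrt(40) = 6.324555
Sum = 38.526664
Perimeter = 38.5267

38.5267


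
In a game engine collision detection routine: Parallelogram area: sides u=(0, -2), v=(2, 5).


|u x v| = |0*5 - (-2)*2|
= |0 - (-4)| = 4

4


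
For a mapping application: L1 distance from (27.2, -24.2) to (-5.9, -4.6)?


|27.2-(-5.9)| + |(-24.2)-(-4.6)| = 33.1 + 19.6 = 52.7

52.7


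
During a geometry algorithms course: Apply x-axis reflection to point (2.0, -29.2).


Reflection over x-axis: (x,y) -> (x,-y)
(2, -29.2) -> (2, 29.2)

(2, 29.2)


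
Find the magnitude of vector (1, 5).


|u| = sqrt(1^2 + 5^2) = sqrt(26) = 5.099

5.099


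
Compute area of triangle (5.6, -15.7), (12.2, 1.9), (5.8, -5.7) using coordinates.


Area = |x_A(y_B-y_C) + x_B(y_C-y_A) + x_C(y_A-y_B)|/2
= |42.56 + 122 + (-102.08)|/2
= 62.48/2 = 31.24

31.24


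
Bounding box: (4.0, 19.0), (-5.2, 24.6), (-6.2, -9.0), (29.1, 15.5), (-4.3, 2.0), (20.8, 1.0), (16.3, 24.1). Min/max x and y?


x range: [-6.2, 29.1]
y range: [-9, 24.6]
Bounding box: (-6.2,-9) to (29.1,24.6)

(-6.2,-9) to (29.1,24.6)


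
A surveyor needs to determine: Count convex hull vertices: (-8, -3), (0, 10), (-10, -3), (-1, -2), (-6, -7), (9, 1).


Convex hull vertices (CCW): (-10, -3), (-6, -7), (9, 1), (0, 10)
Count = 4

4


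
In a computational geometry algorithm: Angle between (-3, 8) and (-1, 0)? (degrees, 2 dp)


u.v = 3, |u| = sqrt(73) = 8.544, |v| = sqrt(1) = 1
cos(theta) = u.v/(|u||v|) = 3/sqrt(73) = 0.351123
theta = acos(0.351123) = 69.44 degrees

69.44 degrees


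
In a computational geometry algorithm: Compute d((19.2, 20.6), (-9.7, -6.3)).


dx=-28.9, dy=-26.9
d^2 = (-28.9)^2 + (-26.9)^2 = 1558.82
d = sqrt(1558.82) = 39.4819

39.4819


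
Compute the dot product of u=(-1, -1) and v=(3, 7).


u . v = u_x*v_x + u_y*v_y = (-1)*3 + (-1)*7
= (-3) + (-7) = -10

-10


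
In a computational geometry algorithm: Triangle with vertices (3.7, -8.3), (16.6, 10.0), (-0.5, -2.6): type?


Side lengths squared: AB^2=501.3, BC^2=451.17, CA^2=50.13
Sorted: [50.13, 451.17, 501.3]
By sides: Scalene, By angles: Right

Scalene, Right


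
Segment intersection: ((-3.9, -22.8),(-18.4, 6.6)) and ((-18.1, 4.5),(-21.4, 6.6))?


Cross products: d1=60.27, d2=-6.3, d3=21.63, d4=88.2
d1*d2 < 0 and d3*d4 < 0? no

No, they don't intersect


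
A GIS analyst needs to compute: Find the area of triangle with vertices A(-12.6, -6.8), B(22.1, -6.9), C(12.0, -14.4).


Area = |x_A(y_B-y_C) + x_B(y_C-y_A) + x_C(y_A-y_B)|/2
= |(-94.5) + (-167.96) + 1.2|/2
= 261.26/2 = 130.63

130.63


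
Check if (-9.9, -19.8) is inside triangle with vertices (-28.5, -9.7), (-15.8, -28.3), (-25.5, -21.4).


Cross products: AB x AP = 217.69, BC x BP = -123.16, CA x CP = -187.32
All same sign? no

No, outside


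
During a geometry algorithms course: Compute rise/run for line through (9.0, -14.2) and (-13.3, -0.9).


slope = (y2-y1)/(x2-x1) = ((-0.9)-(-14.2))/((-13.3)-9) = 13.3/(-22.3) = -0.5964

-0.5964


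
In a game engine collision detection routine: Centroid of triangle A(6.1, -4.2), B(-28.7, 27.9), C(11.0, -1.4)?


Centroid = ((x_A+x_B+x_C)/3, (y_A+y_B+y_C)/3)
= ((6.1+(-28.7)+11)/3, ((-4.2)+27.9+(-1.4))/3)
= (-3.8667, 7.4333)

(-3.8667, 7.4333)


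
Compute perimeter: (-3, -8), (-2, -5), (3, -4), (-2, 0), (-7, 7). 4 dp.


Sides: (-3, -8)->(-2, -5): sqrt(10) = 3.162278, (-2, -5)->(3, -4): sqrt(26) = 5.09902, (3, -4)->(-2, 0): sqrt(41) = 6.403124, (-2, 0)->(-7, 7): sqrt(74) = 8.602325, (-7, 7)->(-3, -8): sqrt(241) = 15.524175
Sum = 38.790922
Perimeter = 38.7909

38.7909


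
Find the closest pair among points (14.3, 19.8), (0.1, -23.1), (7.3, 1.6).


d(P0,P1) = 45.189, d(P0,P2) = 19.4997, d(P1,P2) = 25.728
Closest: P0 and P2

Closest pair: (14.3, 19.8) and (7.3, 1.6), distance = 19.4997


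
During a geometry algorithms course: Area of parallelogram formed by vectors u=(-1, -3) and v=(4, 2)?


|u x v| = |(-1)*2 - (-3)*4|
= |(-2) - (-12)| = 10

10


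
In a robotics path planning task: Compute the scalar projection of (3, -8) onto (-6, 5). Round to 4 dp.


u.v = -58, |v| = sqrt(61) = 7.8102
Scalar projection = u.v / |v| = -58 / sqrt(61) = -7.4261

-7.4261


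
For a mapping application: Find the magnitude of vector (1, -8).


|u| = sqrt(1^2 + (-8)^2) = sqrt(65) = 8.0623

8.0623


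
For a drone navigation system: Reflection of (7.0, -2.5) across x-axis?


Reflection over x-axis: (x,y) -> (x,-y)
(7, -2.5) -> (7, 2.5)

(7, 2.5)


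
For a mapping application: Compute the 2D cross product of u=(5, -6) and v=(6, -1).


u x v = u_x*v_y - u_y*v_x = 5*(-1) - (-6)*6
= (-5) - (-36) = 31

31


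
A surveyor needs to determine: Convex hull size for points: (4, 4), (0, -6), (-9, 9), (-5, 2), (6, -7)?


Convex hull vertices (CCW): (-9, 9), (-5, 2), (0, -6), (6, -7), (4, 4)
Count = 5

5


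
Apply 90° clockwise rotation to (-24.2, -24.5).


90° CW: (x,y) -> (y, -x)
(-24.2,-24.5) -> (-24.5, 24.2)

(-24.5, 24.2)


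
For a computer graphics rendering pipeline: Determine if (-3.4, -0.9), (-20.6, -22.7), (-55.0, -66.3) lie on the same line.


Cross product: ((-20.6)-(-3.4))*((-66.3)-(-0.9)) - ((-22.7)-(-0.9))*((-55)-(-3.4))
= 0

Yes, collinear
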